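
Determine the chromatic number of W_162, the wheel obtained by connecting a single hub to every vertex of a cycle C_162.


W_162 consists of the cycle C_162 together with a hub vertex adjacent to every cycle vertex.
The cycle C_162 needs 2 colors (even cycle -> 2).
The hub is adjacent to every cycle vertex, so it must receive a new color distinct from all of them.
Chromatic number = 2 + 1 = 3.

3


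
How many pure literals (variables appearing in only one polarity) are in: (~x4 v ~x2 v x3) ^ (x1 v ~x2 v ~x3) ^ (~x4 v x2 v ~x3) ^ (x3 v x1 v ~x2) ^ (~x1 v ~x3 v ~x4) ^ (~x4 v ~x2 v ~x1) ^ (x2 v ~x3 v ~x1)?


A pure literal appears in only one polarity across all clauses.
Pure literals: x4 (negative only).
Count = 1.

1


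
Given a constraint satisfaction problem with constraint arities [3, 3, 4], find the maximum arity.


The arities are: 3, 3, 4.
Scan for the maximum value.
Maximum arity = 4.

4


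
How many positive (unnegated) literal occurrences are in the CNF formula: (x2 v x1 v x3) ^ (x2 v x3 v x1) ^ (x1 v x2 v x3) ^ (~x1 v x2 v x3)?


Scan each clause for unnegated literals.
Clause 1: 3 positive; Clause 2: 3 positive; Clause 3: 3 positive; Clause 4: 2 positive.
Total positive literal occurrences = 11.

11


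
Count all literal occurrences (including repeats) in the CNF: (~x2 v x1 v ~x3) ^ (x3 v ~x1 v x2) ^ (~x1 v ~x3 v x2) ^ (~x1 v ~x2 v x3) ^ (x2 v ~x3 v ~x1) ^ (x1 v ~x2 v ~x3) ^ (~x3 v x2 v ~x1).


Clause lengths: 3, 3, 3, 3, 3, 3, 3.
Sum = 3 + 3 + 3 + 3 + 3 + 3 + 3 = 21.

21


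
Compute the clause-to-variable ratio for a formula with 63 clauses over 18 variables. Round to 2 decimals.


Clause-to-variable ratio = clauses / variables.
63 / 18 = 3.5.

3.5


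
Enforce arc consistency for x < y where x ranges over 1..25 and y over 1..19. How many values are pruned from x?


For the constraint x < y, x needs a supporting value in y's domain.
x can be at most 18 (one less than y's maximum).
Valid x values from domain: 18 out of 25.
Pruned = 25 - 18 = 7.

7


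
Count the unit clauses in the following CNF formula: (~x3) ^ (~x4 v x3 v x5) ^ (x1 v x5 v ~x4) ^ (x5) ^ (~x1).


A unit clause contains exactly one literal.
Unit clauses found: (~x3), (x5), (~x1).
Count = 3.

3


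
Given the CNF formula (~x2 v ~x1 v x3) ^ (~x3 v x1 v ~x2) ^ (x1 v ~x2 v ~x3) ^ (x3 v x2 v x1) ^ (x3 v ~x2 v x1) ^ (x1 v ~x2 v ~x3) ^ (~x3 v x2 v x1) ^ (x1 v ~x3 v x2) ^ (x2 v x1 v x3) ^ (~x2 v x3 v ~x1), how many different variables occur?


Identify each distinct variable in the formula.
Variables found: x1, x2, x3.
Total distinct variables = 3.

3


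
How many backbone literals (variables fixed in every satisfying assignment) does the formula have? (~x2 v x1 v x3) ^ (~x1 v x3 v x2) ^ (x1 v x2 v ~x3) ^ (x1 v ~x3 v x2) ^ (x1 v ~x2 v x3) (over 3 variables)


Find all satisfying assignments: 5 model(s).
Check which variables have the same value in every model.
No variable is fixed across all models.
Backbone size = 0.

0


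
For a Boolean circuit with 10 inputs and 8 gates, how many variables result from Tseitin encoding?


The Tseitin transformation introduces one auxiliary variable per gate.
Total variables = inputs + gates = 10 + 8 = 18.

18


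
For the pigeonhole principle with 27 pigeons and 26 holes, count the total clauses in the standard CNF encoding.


The PHP encoding has two parts:
1) At-least-one-hole clauses: 27 (one per pigeon, each with 26 literals).
2) At-most-one-pigeon-per-hole clauses: 26 holes * C(27,2) = 26 * 351 = 9126.
Total clauses = 27 + 9126 = 9153.

9153


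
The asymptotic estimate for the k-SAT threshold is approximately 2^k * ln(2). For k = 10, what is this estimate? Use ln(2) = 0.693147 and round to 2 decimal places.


Using the asymptotic formula: threshold ~ 2^k * ln(2).
2^10 = 1024.
1024 * 0.693147 = 709.78.

709.78


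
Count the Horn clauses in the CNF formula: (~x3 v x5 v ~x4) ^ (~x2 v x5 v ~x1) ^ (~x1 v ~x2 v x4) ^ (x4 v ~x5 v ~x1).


A Horn clause has at most one positive literal.
Clause 1: 1 positive lit(s) -> Horn
Clause 2: 1 positive lit(s) -> Horn
Clause 3: 1 positive lit(s) -> Horn
Clause 4: 1 positive lit(s) -> Horn
Total Horn clauses = 4.

4


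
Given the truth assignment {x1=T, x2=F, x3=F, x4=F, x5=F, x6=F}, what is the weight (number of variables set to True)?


The weight is the number of variables assigned True.
True variables: x1.
Weight = 1.

1


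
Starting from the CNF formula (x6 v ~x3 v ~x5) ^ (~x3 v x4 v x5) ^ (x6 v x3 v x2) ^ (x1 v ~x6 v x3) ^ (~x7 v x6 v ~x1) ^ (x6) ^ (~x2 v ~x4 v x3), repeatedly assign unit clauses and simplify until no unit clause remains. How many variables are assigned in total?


Unit propagation repeatedly assigns the literal in any unit clause, then simplifies.
Assignments in order: x6 = T.
No further unit clauses remain.
Total variables assigned = 1.

1


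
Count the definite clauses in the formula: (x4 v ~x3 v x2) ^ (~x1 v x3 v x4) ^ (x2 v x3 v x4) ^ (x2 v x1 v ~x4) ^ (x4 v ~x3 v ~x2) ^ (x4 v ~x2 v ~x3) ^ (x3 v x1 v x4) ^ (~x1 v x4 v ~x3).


A definite clause has exactly one positive literal.
Clause 1: 2 positive -> not definite
Clause 2: 2 positive -> not definite
Clause 3: 3 positive -> not definite
Clause 4: 2 positive -> not definite
Clause 5: 1 positive -> definite
Clause 6: 1 positive -> definite
Clause 7: 3 positive -> not definite
Clause 8: 1 positive -> definite
Definite clause count = 3.

3


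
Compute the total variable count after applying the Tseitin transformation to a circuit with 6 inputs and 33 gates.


The Tseitin transformation introduces one auxiliary variable per gate.
Total variables = inputs + gates = 6 + 33 = 39.

39


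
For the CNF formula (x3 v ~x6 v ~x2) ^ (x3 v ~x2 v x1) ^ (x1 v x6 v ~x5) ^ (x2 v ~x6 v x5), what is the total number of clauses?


Each group enclosed in parentheses joined by ^ is one clause.
Counting the conjuncts: 4 clauses.

4


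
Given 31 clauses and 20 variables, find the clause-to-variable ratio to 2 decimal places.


Clause-to-variable ratio = clauses / variables.
31 / 20 = 1.55.

1.55


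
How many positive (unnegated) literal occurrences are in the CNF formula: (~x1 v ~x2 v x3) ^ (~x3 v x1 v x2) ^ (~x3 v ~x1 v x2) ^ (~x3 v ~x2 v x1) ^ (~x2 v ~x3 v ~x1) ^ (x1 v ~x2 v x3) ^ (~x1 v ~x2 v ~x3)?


Scan each clause for unnegated literals.
Clause 1: 1 positive; Clause 2: 2 positive; Clause 3: 1 positive; Clause 4: 1 positive; Clause 5: 0 positive; Clause 6: 2 positive; Clause 7: 0 positive.
Total positive literal occurrences = 7.

7


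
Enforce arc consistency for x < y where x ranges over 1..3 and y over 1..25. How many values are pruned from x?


For the constraint x < y, x needs a supporting value in y's domain.
x can be at most 24 (one less than y's maximum).
Valid x values from domain: 3 out of 3.
Pruned = 3 - 3 = 0.

0


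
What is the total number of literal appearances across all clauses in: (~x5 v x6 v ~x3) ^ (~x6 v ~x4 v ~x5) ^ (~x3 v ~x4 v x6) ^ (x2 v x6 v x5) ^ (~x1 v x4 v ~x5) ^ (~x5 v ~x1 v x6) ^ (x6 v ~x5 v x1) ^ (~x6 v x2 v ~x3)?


Clause lengths: 3, 3, 3, 3, 3, 3, 3, 3.
Sum = 3 + 3 + 3 + 3 + 3 + 3 + 3 + 3 = 24.

24


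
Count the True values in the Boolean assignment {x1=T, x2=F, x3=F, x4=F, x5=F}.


The weight is the number of variables assigned True.
True variables: x1.
Weight = 1.

1


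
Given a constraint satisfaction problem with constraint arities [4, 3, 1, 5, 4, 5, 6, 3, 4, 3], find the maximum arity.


The arities are: 4, 3, 1, 5, 4, 5, 6, 3, 4, 3.
Scan for the maximum value.
Maximum arity = 6.

6


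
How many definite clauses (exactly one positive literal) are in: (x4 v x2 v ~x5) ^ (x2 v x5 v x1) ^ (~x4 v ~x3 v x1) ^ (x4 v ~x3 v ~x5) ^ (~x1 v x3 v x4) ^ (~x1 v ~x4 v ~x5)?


A definite clause has exactly one positive literal.
Clause 1: 2 positive -> not definite
Clause 2: 3 positive -> not definite
Clause 3: 1 positive -> definite
Clause 4: 1 positive -> definite
Clause 5: 2 positive -> not definite
Clause 6: 0 positive -> not definite
Definite clause count = 2.

2


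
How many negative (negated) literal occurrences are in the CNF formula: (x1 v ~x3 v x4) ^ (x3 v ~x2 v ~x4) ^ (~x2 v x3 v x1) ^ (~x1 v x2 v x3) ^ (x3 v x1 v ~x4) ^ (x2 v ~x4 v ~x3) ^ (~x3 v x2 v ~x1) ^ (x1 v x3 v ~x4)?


Scan each clause for negated literals.
Clause 1: 1 negative; Clause 2: 2 negative; Clause 3: 1 negative; Clause 4: 1 negative; Clause 5: 1 negative; Clause 6: 2 negative; Clause 7: 2 negative; Clause 8: 1 negative.
Total negative literal occurrences = 11.

11


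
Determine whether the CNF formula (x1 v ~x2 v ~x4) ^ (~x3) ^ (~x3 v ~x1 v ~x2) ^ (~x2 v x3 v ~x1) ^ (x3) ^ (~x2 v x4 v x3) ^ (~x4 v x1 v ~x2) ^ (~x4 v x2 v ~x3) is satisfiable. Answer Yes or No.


Check all 16 possible truth assignments.
Number of satisfying assignments found: 0.
The formula is unsatisfiable.

No


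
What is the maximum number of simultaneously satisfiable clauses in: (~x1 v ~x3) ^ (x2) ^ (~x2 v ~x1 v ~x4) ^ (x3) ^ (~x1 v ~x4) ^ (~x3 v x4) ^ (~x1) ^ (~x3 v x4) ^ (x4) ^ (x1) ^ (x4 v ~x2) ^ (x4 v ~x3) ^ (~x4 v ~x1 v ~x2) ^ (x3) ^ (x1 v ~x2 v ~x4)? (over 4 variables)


Enumerate all 16 truth assignments.
For each, count how many of the 15 clauses are satisfied.
The formula is not fully satisfiable, so the maximum is below 15.
Maximum simultaneously satisfiable clauses = 13.

13


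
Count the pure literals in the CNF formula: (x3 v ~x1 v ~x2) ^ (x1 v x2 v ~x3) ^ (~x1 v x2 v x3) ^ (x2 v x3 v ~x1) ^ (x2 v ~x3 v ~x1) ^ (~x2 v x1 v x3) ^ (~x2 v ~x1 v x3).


A pure literal appears in only one polarity across all clauses.
No pure literals found.
Count = 0.

0


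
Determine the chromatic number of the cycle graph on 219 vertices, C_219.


An odd cycle cannot be 2-colored: alternating two colors around the cycle returns to the start with a conflict.
Since 219 is odd, three colors are required (and three suffice).
Chromatic number = 3.

3


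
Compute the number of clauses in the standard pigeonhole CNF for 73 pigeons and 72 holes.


The PHP encoding has two parts:
1) At-least-one-hole clauses: 73 (one per pigeon, each with 72 literals).
2) At-most-one-pigeon-per-hole clauses: 72 holes * C(73,2) = 72 * 2628 = 189216.
Total clauses = 73 + 189216 = 189289.

189289


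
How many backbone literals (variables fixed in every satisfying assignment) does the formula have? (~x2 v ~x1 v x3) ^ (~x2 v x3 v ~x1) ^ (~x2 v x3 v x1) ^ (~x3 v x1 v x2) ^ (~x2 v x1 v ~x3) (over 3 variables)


Find all satisfying assignments: 4 model(s).
Check which variables have the same value in every model.
No variable is fixed across all models.
Backbone size = 0.

0


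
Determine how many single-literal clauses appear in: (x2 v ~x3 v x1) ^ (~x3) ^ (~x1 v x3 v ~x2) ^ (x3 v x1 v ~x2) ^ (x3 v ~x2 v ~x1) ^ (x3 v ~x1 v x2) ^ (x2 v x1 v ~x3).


A unit clause contains exactly one literal.
Unit clauses found: (~x3).
Count = 1.

1


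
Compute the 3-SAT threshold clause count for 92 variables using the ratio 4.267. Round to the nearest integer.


The 3-SAT phase transition occurs at approximately 4.267 clauses per variable.
m = 4.267 * 92 = 392.564.
Rounded to nearest integer: 393.

393


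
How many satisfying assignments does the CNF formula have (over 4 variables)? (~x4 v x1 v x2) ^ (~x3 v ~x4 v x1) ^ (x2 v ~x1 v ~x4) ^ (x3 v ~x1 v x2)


Enumerate all 16 truth assignments over 4 variables.
Test each against every clause.
Satisfying assignments found: 10.

10


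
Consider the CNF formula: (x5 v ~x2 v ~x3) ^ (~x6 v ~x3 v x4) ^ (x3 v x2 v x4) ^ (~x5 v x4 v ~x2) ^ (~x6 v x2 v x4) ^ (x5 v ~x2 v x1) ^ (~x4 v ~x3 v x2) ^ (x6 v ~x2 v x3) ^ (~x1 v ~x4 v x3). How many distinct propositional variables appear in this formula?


Identify each distinct variable in the formula.
Variables found: x1, x2, x3, x4, x5, x6.
Total distinct variables = 6.

6


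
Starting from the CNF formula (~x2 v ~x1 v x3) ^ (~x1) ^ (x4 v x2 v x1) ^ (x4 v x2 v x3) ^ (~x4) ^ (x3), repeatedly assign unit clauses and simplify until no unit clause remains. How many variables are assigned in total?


Unit propagation repeatedly assigns the literal in any unit clause, then simplifies.
Assignments in order: x1 = F, x4 = F, x2 = T, x3 = T.
No further unit clauses remain.
Total variables assigned = 4.

4


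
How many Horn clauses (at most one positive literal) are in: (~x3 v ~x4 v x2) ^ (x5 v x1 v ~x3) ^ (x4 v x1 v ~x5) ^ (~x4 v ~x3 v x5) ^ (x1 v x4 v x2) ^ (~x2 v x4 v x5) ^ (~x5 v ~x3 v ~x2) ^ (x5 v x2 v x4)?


A Horn clause has at most one positive literal.
Clause 1: 1 positive lit(s) -> Horn
Clause 2: 2 positive lit(s) -> not Horn
Clause 3: 2 positive lit(s) -> not Horn
Clause 4: 1 positive lit(s) -> Horn
Clause 5: 3 positive lit(s) -> not Horn
Clause 6: 2 positive lit(s) -> not Horn
Clause 7: 0 positive lit(s) -> Horn
Clause 8: 3 positive lit(s) -> not Horn
Total Horn clauses = 3.

3


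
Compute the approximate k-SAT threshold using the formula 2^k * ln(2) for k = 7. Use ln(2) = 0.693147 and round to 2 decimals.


Using the asymptotic formula: threshold ~ 2^k * ln(2).
2^7 = 128.
128 * 0.693147 = 88.72.

88.72


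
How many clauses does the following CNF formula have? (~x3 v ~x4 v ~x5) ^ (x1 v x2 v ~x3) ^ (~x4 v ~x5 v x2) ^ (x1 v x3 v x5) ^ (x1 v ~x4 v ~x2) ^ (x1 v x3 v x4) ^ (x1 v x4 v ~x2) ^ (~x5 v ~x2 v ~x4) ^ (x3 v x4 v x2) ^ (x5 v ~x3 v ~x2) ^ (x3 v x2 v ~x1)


Each group enclosed in parentheses joined by ^ is one clause.
Counting the conjuncts: 11 clauses.

11


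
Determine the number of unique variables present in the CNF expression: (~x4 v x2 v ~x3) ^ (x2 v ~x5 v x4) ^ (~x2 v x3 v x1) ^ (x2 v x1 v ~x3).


Identify each distinct variable in the formula.
Variables found: x1, x2, x3, x4, x5.
Total distinct variables = 5.

5


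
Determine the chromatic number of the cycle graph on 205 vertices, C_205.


An odd cycle cannot be 2-colored: alternating two colors around the cycle returns to the start with a conflict.
Since 205 is odd, three colors are required (and three suffice).
Chromatic number = 3.

3


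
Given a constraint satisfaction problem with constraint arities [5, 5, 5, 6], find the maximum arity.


The arities are: 5, 5, 5, 6.
Scan for the maximum value.
Maximum arity = 6.

6


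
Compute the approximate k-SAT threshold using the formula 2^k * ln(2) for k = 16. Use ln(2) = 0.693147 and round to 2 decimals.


Using the asymptotic formula: threshold ~ 2^k * ln(2).
2^16 = 65536.
65536 * 0.693147 = 45426.08.

45426.08


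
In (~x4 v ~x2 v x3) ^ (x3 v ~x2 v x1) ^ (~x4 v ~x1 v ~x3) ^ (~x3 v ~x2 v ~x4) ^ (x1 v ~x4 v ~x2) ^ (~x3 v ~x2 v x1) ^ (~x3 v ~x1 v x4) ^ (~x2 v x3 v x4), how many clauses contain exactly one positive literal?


A definite clause has exactly one positive literal.
Clause 1: 1 positive -> definite
Clause 2: 2 positive -> not definite
Clause 3: 0 positive -> not definite
Clause 4: 0 positive -> not definite
Clause 5: 1 positive -> definite
Clause 6: 1 positive -> definite
Clause 7: 1 positive -> definite
Clause 8: 2 positive -> not definite
Definite clause count = 4.

4


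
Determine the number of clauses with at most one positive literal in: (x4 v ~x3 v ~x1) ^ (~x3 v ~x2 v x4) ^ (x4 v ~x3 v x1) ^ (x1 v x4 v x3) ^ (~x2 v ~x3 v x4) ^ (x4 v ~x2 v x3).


A Horn clause has at most one positive literal.
Clause 1: 1 positive lit(s) -> Horn
Clause 2: 1 positive lit(s) -> Horn
Clause 3: 2 positive lit(s) -> not Horn
Clause 4: 3 positive lit(s) -> not Horn
Clause 5: 1 positive lit(s) -> Horn
Clause 6: 2 positive lit(s) -> not Horn
Total Horn clauses = 3.

3


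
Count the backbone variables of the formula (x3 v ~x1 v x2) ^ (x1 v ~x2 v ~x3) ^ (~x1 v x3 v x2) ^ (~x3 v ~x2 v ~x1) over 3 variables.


Find all satisfying assignments: 5 model(s).
Check which variables have the same value in every model.
No variable is fixed across all models.
Backbone size = 0.

0


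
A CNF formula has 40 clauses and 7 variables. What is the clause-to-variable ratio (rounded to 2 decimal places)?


Clause-to-variable ratio = clauses / variables.
40 / 7 = 5.71.

5.71


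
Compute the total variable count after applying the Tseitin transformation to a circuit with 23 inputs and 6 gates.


The Tseitin transformation introduces one auxiliary variable per gate.
Total variables = inputs + gates = 23 + 6 = 29.

29


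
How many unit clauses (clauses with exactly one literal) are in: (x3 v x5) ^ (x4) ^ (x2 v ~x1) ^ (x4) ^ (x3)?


A unit clause contains exactly one literal.
Unit clauses found: (x4), (x4), (x3).
Count = 3.

3


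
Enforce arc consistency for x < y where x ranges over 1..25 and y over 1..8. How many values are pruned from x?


For the constraint x < y, x needs a supporting value in y's domain.
x can be at most 7 (one less than y's maximum).
Valid x values from domain: 7 out of 25.
Pruned = 25 - 7 = 18.

18


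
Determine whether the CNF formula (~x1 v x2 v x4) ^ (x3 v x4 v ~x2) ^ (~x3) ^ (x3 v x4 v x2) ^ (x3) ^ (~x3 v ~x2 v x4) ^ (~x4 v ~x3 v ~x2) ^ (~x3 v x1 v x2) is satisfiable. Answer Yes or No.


Check all 16 possible truth assignments.
Number of satisfying assignments found: 0.
The formula is unsatisfiable.

No


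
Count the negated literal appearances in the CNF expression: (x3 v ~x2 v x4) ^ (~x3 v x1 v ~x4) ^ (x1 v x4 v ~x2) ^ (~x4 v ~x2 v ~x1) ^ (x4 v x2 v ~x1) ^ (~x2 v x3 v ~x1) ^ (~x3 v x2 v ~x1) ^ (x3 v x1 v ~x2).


Scan each clause for negated literals.
Clause 1: 1 negative; Clause 2: 2 negative; Clause 3: 1 negative; Clause 4: 3 negative; Clause 5: 1 negative; Clause 6: 2 negative; Clause 7: 2 negative; Clause 8: 1 negative.
Total negative literal occurrences = 13.

13


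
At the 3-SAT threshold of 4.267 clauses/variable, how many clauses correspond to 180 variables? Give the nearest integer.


The 3-SAT phase transition occurs at approximately 4.267 clauses per variable.
m = 4.267 * 180 = 768.06.
Rounded to nearest integer: 768.

768


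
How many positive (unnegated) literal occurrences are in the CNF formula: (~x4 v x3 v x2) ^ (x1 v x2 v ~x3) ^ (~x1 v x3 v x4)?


Scan each clause for unnegated literals.
Clause 1: 2 positive; Clause 2: 2 positive; Clause 3: 2 positive.
Total positive literal occurrences = 6.

6


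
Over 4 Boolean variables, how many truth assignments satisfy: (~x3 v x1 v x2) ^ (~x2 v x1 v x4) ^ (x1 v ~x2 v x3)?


Enumerate all 16 truth assignments over 4 variables.
Test each against every clause.
Satisfying assignments found: 11.

11


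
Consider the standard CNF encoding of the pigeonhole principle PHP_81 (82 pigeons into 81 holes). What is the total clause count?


The PHP encoding has two parts:
1) At-least-one-hole clauses: 82 (one per pigeon, each with 81 literals).
2) At-most-one-pigeon-per-hole clauses: 81 holes * C(82,2) = 81 * 3321 = 269001.
Total clauses = 82 + 269001 = 269083.

269083


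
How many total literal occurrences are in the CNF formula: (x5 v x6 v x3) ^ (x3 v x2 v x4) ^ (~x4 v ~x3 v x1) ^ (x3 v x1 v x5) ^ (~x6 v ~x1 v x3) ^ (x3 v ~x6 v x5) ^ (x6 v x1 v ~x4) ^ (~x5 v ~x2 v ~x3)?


Clause lengths: 3, 3, 3, 3, 3, 3, 3, 3.
Sum = 3 + 3 + 3 + 3 + 3 + 3 + 3 + 3 = 24.

24


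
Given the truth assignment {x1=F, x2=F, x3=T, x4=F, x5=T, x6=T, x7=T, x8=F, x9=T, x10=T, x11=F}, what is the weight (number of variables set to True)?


The weight is the number of variables assigned True.
True variables: x3, x5, x6, x7, x9, x10.
Weight = 6.

6


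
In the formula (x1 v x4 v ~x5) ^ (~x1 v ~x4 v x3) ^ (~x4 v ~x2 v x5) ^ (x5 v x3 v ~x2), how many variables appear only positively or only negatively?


A pure literal appears in only one polarity across all clauses.
Pure literals: x2 (negative only), x3 (positive only).
Count = 2.

2


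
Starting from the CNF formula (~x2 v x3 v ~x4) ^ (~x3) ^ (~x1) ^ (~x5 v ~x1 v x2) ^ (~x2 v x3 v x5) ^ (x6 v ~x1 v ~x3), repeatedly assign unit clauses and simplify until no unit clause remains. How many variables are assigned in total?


Unit propagation repeatedly assigns the literal in any unit clause, then simplifies.
Assignments in order: x3 = F, x1 = F.
No further unit clauses remain.
Total variables assigned = 2.

2


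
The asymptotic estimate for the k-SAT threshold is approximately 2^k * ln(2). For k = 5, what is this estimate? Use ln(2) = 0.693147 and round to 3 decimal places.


Using the asymptotic formula: threshold ~ 2^k * ln(2).
2^5 = 32.
32 * 0.693147 = 22.181.

22.181


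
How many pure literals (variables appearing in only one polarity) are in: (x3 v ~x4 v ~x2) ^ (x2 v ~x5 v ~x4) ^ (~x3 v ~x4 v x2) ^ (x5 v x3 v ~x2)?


A pure literal appears in only one polarity across all clauses.
Pure literals: x4 (negative only).
Count = 1.

1


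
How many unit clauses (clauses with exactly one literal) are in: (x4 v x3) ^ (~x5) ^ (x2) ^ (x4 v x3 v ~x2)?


A unit clause contains exactly one literal.
Unit clauses found: (~x5), (x2).
Count = 2.

2


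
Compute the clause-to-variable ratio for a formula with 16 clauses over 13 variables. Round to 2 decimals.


Clause-to-variable ratio = clauses / variables.
16 / 13 = 1.23.

1.23


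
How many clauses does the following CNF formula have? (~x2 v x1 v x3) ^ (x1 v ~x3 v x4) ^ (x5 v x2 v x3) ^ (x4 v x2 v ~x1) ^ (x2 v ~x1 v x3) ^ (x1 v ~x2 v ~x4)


Each group enclosed in parentheses joined by ^ is one clause.
Counting the conjuncts: 6 clauses.

6


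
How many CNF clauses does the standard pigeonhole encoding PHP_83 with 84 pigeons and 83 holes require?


The PHP encoding has two parts:
1) At-least-one-hole clauses: 84 (one per pigeon, each with 83 literals).
2) At-most-one-pigeon-per-hole clauses: 83 holes * C(84,2) = 83 * 3486 = 289338.
Total clauses = 84 + 289338 = 289422.

289422


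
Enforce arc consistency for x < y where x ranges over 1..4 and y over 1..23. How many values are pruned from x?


For the constraint x < y, x needs a supporting value in y's domain.
x can be at most 22 (one less than y's maximum).
Valid x values from domain: 4 out of 4.
Pruned = 4 - 4 = 0.

0


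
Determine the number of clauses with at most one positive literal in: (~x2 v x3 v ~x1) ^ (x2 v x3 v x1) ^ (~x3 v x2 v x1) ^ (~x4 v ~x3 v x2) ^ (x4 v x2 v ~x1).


A Horn clause has at most one positive literal.
Clause 1: 1 positive lit(s) -> Horn
Clause 2: 3 positive lit(s) -> not Horn
Clause 3: 2 positive lit(s) -> not Horn
Clause 4: 1 positive lit(s) -> Horn
Clause 5: 2 positive lit(s) -> not Horn
Total Horn clauses = 2.

2


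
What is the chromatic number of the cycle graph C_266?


A cycle on an even number of vertices is bipartite: alternate two colors around the cycle.
Since 266 is even, two colors suffice, and at least two are needed because the graph has edges.
Chromatic number = 2.

2


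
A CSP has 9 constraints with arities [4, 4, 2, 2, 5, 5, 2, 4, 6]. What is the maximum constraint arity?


The arities are: 4, 4, 2, 2, 5, 5, 2, 4, 6.
Scan for the maximum value.
Maximum arity = 6.

6


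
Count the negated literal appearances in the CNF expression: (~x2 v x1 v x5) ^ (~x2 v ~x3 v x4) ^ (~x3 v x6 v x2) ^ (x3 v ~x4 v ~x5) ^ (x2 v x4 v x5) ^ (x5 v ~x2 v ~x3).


Scan each clause for negated literals.
Clause 1: 1 negative; Clause 2: 2 negative; Clause 3: 1 negative; Clause 4: 2 negative; Clause 5: 0 negative; Clause 6: 2 negative.
Total negative literal occurrences = 8.

8


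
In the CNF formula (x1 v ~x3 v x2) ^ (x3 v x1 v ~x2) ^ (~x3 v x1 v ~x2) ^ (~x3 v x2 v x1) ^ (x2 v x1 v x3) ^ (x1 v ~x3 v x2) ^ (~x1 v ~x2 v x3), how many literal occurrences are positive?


Scan each clause for unnegated literals.
Clause 1: 2 positive; Clause 2: 2 positive; Clause 3: 1 positive; Clause 4: 2 positive; Clause 5: 3 positive; Clause 6: 2 positive; Clause 7: 1 positive.
Total positive literal occurrences = 13.

13


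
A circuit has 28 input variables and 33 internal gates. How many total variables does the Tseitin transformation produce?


The Tseitin transformation introduces one auxiliary variable per gate.
Total variables = inputs + gates = 28 + 33 = 61.

61


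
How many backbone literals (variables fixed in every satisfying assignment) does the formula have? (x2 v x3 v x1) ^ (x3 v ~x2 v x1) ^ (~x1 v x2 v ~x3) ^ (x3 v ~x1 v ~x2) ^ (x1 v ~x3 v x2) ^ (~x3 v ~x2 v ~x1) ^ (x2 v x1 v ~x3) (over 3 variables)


Find all satisfying assignments: 2 model(s).
Check which variables have the same value in every model.
No variable is fixed across all models.
Backbone size = 0.

0


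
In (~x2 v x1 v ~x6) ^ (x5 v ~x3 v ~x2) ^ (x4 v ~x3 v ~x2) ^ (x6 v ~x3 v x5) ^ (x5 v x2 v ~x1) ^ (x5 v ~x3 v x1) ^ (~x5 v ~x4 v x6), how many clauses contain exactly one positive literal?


A definite clause has exactly one positive literal.
Clause 1: 1 positive -> definite
Clause 2: 1 positive -> definite
Clause 3: 1 positive -> definite
Clause 4: 2 positive -> not definite
Clause 5: 2 positive -> not definite
Clause 6: 2 positive -> not definite
Clause 7: 1 positive -> definite
Definite clause count = 4.

4


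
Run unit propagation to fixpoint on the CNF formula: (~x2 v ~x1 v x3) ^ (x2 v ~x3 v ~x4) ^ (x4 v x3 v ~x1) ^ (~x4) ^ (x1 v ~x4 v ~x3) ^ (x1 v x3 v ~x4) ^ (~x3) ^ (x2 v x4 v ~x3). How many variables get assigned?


Unit propagation repeatedly assigns the literal in any unit clause, then simplifies.
Assignments in order: x4 = F, x3 = F, x1 = F.
No further unit clauses remain.
Total variables assigned = 3.

3


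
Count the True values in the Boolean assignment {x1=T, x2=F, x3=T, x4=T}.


The weight is the number of variables assigned True.
True variables: x1, x3, x4.
Weight = 3.

3


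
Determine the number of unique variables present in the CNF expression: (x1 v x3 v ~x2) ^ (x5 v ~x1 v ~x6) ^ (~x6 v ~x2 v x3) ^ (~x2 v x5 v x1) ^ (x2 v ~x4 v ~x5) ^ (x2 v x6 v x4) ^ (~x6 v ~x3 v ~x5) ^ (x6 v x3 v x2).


Identify each distinct variable in the formula.
Variables found: x1, x2, x3, x4, x5, x6.
Total distinct variables = 6.

6


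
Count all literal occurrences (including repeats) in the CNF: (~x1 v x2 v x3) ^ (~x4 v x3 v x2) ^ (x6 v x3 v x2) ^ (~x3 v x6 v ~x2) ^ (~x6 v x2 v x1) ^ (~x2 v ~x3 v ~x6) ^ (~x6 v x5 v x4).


Clause lengths: 3, 3, 3, 3, 3, 3, 3.
Sum = 3 + 3 + 3 + 3 + 3 + 3 + 3 = 21.

21


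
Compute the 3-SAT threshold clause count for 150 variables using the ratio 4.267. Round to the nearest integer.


The 3-SAT phase transition occurs at approximately 4.267 clauses per variable.
m = 4.267 * 150 = 640.05.
Rounded to nearest integer: 640.

640


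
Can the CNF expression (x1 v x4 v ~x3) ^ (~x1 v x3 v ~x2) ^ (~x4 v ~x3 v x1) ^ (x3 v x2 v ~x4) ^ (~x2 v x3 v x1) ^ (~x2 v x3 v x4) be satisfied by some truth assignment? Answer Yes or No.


Check all 16 possible truth assignments.
Number of satisfying assignments found: 6.
The formula is satisfiable.

Yes


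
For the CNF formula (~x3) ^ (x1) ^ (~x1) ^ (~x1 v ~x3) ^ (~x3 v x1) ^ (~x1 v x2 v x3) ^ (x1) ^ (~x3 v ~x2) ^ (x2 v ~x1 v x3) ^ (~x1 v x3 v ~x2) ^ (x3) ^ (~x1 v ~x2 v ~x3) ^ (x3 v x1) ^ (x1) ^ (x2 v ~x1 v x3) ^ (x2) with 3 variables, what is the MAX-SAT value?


Enumerate all 8 truth assignments.
For each, count how many of the 16 clauses are satisfied.
The formula is not fully satisfiable, so the maximum is below 16.
Maximum simultaneously satisfiable clauses = 13.

13


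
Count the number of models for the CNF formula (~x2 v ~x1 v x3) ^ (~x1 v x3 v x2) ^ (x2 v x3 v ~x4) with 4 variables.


Enumerate all 16 truth assignments over 4 variables.
Test each against every clause.
Satisfying assignments found: 11.

11


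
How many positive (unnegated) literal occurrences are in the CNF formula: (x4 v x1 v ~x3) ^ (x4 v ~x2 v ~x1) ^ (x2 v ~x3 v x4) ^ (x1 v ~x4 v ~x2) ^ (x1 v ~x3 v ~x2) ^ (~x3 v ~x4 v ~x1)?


Scan each clause for unnegated literals.
Clause 1: 2 positive; Clause 2: 1 positive; Clause 3: 2 positive; Clause 4: 1 positive; Clause 5: 1 positive; Clause 6: 0 positive.
Total positive literal occurrences = 7.

7


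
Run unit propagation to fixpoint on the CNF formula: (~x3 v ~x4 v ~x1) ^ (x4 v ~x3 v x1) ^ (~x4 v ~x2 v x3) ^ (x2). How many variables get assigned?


Unit propagation repeatedly assigns the literal in any unit clause, then simplifies.
Assignments in order: x2 = T.
No further unit clauses remain.
Total variables assigned = 1.

1


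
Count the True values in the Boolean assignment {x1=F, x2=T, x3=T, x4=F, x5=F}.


The weight is the number of variables assigned True.
True variables: x2, x3.
Weight = 2.

2


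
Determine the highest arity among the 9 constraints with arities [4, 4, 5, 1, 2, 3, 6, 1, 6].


The arities are: 4, 4, 5, 1, 2, 3, 6, 1, 6.
Scan for the maximum value.
Maximum arity = 6.

6


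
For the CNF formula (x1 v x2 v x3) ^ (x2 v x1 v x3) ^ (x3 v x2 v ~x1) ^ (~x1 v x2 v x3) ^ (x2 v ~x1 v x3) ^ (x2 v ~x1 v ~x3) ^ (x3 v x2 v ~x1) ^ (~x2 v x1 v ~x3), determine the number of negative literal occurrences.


Scan each clause for negated literals.
Clause 1: 0 negative; Clause 2: 0 negative; Clause 3: 1 negative; Clause 4: 1 negative; Clause 5: 1 negative; Clause 6: 2 negative; Clause 7: 1 negative; Clause 8: 2 negative.
Total negative literal occurrences = 8.

8


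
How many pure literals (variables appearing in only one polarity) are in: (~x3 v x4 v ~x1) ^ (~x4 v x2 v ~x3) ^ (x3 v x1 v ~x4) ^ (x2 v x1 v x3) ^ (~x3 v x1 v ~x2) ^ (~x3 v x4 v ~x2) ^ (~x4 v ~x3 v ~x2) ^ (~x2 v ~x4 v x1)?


A pure literal appears in only one polarity across all clauses.
No pure literals found.
Count = 0.

0


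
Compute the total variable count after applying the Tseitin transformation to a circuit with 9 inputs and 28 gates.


The Tseitin transformation introduces one auxiliary variable per gate.
Total variables = inputs + gates = 9 + 28 = 37.

37


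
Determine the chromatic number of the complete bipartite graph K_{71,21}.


K_{71,21} is bipartite by definition: the two parts are independent sets, with every edge crossing between them.
Color all vertices in one part with color 1 and all vertices in the other part with color 2.
Since the graph has at least one edge, one color does not suffice.
Chromatic number = 2.

2


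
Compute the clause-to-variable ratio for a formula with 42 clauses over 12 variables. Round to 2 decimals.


Clause-to-variable ratio = clauses / variables.
42 / 12 = 3.5.

3.5


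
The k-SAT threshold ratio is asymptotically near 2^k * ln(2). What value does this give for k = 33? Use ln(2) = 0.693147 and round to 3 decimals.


Using the asymptotic formula: threshold ~ 2^k * ln(2).
2^33 = 8589934592.
8589934592 * 0.693147 = 5954087392.641.

5954087392.641


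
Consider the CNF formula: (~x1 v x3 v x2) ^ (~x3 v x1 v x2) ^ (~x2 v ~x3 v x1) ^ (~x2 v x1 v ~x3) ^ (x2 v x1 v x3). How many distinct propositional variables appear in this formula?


Identify each distinct variable in the formula.
Variables found: x1, x2, x3.
Total distinct variables = 3.

3


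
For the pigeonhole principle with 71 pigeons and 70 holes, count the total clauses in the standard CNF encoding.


The PHP encoding has two parts:
1) At-least-one-hole clauses: 71 (one per pigeon, each with 70 literals).
2) At-most-one-pigeon-per-hole clauses: 70 holes * C(71,2) = 70 * 2485 = 173950.
Total clauses = 71 + 173950 = 174021.

174021


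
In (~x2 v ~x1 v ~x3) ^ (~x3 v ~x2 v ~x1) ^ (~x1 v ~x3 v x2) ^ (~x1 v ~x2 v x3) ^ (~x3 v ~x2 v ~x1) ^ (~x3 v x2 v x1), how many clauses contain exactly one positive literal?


A definite clause has exactly one positive literal.
Clause 1: 0 positive -> not definite
Clause 2: 0 positive -> not definite
Clause 3: 1 positive -> definite
Clause 4: 1 positive -> definite
Clause 5: 0 positive -> not definite
Clause 6: 2 positive -> not definite
Definite clause count = 2.

2


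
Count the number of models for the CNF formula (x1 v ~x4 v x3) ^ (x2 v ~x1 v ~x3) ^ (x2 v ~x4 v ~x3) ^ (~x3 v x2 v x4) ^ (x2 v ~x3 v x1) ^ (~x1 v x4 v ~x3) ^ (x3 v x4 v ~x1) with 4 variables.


Enumerate all 16 truth assignments over 4 variables.
Test each against every clause.
Satisfying assignments found: 7.

7


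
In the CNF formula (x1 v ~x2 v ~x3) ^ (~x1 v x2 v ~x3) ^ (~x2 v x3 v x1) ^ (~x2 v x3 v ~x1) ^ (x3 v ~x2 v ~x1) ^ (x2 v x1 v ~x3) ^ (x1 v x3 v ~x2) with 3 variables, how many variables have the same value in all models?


Find all satisfying assignments: 3 model(s).
Check which variables have the same value in every model.
No variable is fixed across all models.
Backbone size = 0.

0


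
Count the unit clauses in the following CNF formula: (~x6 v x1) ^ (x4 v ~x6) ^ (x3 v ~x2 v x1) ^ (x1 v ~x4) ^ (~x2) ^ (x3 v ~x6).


A unit clause contains exactly one literal.
Unit clauses found: (~x2).
Count = 1.

1


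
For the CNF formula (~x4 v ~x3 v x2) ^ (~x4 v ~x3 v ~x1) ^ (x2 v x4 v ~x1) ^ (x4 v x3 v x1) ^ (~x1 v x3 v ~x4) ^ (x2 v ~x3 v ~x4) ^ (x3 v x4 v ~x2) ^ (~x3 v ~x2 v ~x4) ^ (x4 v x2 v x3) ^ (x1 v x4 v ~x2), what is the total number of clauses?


Each group enclosed in parentheses joined by ^ is one clause.
Counting the conjuncts: 10 clauses.

10


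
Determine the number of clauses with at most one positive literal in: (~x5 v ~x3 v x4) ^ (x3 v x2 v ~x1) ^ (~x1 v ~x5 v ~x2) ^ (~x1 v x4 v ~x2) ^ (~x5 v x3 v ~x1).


A Horn clause has at most one positive literal.
Clause 1: 1 positive lit(s) -> Horn
Clause 2: 2 positive lit(s) -> not Horn
Clause 3: 0 positive lit(s) -> Horn
Clause 4: 1 positive lit(s) -> Horn
Clause 5: 1 positive lit(s) -> Horn
Total Horn clauses = 4.

4


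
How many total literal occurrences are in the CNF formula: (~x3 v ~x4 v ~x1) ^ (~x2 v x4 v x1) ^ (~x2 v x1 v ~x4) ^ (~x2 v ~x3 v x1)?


Clause lengths: 3, 3, 3, 3.
Sum = 3 + 3 + 3 + 3 = 12.

12


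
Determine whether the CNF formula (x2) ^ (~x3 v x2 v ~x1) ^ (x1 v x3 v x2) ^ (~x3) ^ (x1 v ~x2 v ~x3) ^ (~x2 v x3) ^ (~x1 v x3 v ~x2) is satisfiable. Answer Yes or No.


Check all 8 possible truth assignments.
Number of satisfying assignments found: 0.
The formula is unsatisfiable.

No


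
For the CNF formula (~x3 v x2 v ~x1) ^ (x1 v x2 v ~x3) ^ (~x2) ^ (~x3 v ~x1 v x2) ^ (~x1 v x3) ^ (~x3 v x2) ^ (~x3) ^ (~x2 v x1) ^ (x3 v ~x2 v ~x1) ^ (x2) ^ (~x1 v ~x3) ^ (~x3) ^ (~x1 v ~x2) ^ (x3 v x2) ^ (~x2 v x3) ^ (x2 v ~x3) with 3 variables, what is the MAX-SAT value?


Enumerate all 8 truth assignments.
For each, count how many of the 16 clauses are satisfied.
The formula is not fully satisfiable, so the maximum is below 16.
Maximum simultaneously satisfiable clauses = 14.

14


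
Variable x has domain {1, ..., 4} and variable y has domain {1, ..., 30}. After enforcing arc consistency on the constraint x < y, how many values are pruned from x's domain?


For the constraint x < y, x needs a supporting value in y's domain.
x can be at most 29 (one less than y's maximum).
Valid x values from domain: 4 out of 4.
Pruned = 4 - 4 = 0.

0


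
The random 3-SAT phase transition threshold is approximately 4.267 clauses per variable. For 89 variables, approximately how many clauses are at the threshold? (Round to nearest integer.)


The 3-SAT phase transition occurs at approximately 4.267 clauses per variable.
m = 4.267 * 89 = 379.763.
Rounded to nearest integer: 380.

380


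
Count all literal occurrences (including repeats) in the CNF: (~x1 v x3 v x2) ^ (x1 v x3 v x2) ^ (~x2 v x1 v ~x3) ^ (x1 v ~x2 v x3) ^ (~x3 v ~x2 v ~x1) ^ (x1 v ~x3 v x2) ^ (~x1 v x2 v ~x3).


Clause lengths: 3, 3, 3, 3, 3, 3, 3.
Sum = 3 + 3 + 3 + 3 + 3 + 3 + 3 = 21.

21


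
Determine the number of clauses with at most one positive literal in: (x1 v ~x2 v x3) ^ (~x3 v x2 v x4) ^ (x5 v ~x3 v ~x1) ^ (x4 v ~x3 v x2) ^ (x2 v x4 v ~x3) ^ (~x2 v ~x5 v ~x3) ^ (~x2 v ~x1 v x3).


A Horn clause has at most one positive literal.
Clause 1: 2 positive lit(s) -> not Horn
Clause 2: 2 positive lit(s) -> not Horn
Clause 3: 1 positive lit(s) -> Horn
Clause 4: 2 positive lit(s) -> not Horn
Clause 5: 2 positive lit(s) -> not Horn
Clause 6: 0 positive lit(s) -> Horn
Clause 7: 1 positive lit(s) -> Horn
Total Horn clauses = 3.

3


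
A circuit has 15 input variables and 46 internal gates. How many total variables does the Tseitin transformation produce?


The Tseitin transformation introduces one auxiliary variable per gate.
Total variables = inputs + gates = 15 + 46 = 61.

61


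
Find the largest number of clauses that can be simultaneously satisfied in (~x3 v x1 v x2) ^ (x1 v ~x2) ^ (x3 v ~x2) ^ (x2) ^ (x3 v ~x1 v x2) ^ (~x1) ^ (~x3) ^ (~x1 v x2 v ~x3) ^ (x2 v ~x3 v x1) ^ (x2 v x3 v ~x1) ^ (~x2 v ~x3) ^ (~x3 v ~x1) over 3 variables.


Enumerate all 8 truth assignments.
For each, count how many of the 12 clauses are satisfied.
The formula is not fully satisfiable, so the maximum is below 12.
Maximum simultaneously satisfiable clauses = 11.

11


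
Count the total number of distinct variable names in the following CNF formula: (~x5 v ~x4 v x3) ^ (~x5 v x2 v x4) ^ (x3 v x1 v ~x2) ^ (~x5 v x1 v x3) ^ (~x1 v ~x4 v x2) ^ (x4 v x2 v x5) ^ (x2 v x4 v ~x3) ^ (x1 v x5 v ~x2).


Identify each distinct variable in the formula.
Variables found: x1, x2, x3, x4, x5.
Total distinct variables = 5.

5


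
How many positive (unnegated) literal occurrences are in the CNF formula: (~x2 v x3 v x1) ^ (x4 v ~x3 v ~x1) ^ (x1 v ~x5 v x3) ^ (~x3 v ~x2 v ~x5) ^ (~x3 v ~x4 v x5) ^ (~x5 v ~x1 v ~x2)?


Scan each clause for unnegated literals.
Clause 1: 2 positive; Clause 2: 1 positive; Clause 3: 2 positive; Clause 4: 0 positive; Clause 5: 1 positive; Clause 6: 0 positive.
Total positive literal occurrences = 6.

6


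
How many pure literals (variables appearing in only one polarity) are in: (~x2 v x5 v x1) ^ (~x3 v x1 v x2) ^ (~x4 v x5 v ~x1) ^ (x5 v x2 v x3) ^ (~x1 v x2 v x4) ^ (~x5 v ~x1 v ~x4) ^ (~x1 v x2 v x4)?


A pure literal appears in only one polarity across all clauses.
No pure literals found.
Count = 0.

0


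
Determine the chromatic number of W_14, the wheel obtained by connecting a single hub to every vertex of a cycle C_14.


W_14 consists of the cycle C_14 together with a hub vertex adjacent to every cycle vertex.
The cycle C_14 needs 2 colors (even cycle -> 2).
The hub is adjacent to every cycle vertex, so it must receive a new color distinct from all of them.
Chromatic number = 2 + 1 = 3.

3


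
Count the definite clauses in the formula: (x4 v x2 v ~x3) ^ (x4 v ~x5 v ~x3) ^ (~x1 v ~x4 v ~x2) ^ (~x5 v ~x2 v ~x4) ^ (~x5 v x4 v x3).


A definite clause has exactly one positive literal.
Clause 1: 2 positive -> not definite
Clause 2: 1 positive -> definite
Clause 3: 0 positive -> not definite
Clause 4: 0 positive -> not definite
Clause 5: 2 positive -> not definite
Definite clause count = 1.

1


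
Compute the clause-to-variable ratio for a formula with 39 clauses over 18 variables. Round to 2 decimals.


Clause-to-variable ratio = clauses / variables.
39 / 18 = 2.17.

2.17


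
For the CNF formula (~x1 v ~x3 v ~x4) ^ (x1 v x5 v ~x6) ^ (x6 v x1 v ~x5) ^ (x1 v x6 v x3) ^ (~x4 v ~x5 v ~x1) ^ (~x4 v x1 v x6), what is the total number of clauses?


Each group enclosed in parentheses joined by ^ is one clause.
Counting the conjuncts: 6 clauses.

6


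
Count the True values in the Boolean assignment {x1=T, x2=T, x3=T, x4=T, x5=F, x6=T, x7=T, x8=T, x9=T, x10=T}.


The weight is the number of variables assigned True.
True variables: x1, x2, x3, x4, x6, x7, x8, x9, x10.
Weight = 9.

9


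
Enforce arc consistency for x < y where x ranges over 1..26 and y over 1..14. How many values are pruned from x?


For the constraint x < y, x needs a supporting value in y's domain.
x can be at most 13 (one less than y's maximum).
Valid x values from domain: 13 out of 26.
Pruned = 26 - 13 = 13.

13


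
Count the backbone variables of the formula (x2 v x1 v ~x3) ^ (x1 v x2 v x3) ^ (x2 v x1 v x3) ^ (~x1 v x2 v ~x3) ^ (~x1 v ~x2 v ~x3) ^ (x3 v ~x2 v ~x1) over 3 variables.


Find all satisfying assignments: 3 model(s).
Check which variables have the same value in every model.
No variable is fixed across all models.
Backbone size = 0.

0
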